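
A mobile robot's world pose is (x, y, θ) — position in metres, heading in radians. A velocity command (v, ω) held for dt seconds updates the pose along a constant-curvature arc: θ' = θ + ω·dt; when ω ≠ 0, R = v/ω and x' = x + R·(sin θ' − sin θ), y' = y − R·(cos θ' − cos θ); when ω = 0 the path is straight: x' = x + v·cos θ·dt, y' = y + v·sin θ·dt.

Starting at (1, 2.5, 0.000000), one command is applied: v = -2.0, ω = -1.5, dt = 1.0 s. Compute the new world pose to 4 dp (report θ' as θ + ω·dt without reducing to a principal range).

(-0.3300, 3.7390, -1.5000)

θ' = 0.0000 + -1.5·1.0 = -1.5000
R = v/ω = -2.0/-1.5 = 1.3333
x' = 1 + 1.3333·(sin -1.5000 − sin 0.0000) = -0.3300
y' = 2.5 − 1.3333·(cos -1.5000 − cos 0.0000) = 3.7390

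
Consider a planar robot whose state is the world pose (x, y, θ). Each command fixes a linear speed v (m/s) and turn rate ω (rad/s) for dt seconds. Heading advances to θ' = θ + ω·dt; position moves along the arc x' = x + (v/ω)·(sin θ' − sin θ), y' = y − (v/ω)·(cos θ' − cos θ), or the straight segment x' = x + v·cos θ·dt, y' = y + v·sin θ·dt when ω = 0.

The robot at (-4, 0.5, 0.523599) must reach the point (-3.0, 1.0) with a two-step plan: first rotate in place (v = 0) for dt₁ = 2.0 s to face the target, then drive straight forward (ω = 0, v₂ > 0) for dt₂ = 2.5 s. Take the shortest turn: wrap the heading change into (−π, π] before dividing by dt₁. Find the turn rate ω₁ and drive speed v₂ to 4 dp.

ω₁ = -0.0300, v₂ = 0.4472

heading to target = atan2(1−0.5, -3−-4) = 0.4636
Δθ = wrap(0.4636 − 0.5236) = -0.0600; ω₁ = Δθ/dt₁ = -0.0300
distance = √((-3−-4)² + (1−0.5)²) = 1.1180; v₂ = distance/dt₂ = 0.4472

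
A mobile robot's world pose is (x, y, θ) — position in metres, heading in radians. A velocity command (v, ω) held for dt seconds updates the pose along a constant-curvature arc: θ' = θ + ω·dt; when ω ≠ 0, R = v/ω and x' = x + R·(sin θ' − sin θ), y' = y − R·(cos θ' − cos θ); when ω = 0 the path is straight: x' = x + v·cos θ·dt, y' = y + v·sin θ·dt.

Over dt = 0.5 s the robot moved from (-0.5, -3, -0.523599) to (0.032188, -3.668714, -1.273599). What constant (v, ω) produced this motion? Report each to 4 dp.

Δθ = -1.273599 − -0.523599 = -0.750000
ω = Δθ/dt = -0.750000/0.5 = -1.5000
R = −Δy/(cos θ' − cos θ) = -1.1667
v = R·ω = -1.1667·-1.5000 = 1.7500

v = 1.7500, ω = -1.5000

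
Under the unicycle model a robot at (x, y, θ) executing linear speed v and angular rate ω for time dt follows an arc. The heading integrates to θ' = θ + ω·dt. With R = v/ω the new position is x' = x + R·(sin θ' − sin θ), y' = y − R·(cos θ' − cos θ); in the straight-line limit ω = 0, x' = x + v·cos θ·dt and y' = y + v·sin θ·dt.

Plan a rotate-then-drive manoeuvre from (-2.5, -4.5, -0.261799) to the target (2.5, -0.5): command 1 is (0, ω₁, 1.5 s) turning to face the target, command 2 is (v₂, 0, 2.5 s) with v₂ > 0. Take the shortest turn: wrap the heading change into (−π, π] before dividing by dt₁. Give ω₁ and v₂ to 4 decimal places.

heading to target = atan2(-0.5−-4.5, 2.5−-2.5) = 0.6747
Δθ = wrap(0.6747 − -0.2618) = 0.9365; ω₁ = Δθ/dt₁ = 0.6244
distance = √((2.5−-2.5)² + (-0.5−-4.5)²) = 6.4031; v₂ = distance/dt₂ = 2.5612

ω₁ = 0.6244, v₂ = 2.5612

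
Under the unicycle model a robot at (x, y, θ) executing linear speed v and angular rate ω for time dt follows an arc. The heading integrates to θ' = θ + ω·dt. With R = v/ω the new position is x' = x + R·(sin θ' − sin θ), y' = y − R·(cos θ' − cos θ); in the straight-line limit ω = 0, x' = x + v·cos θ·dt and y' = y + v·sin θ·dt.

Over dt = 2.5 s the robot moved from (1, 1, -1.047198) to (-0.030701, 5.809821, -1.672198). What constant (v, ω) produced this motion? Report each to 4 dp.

Δθ = -1.672198 − -1.047198 = -0.625000
ω = Δθ/dt = -0.625000/2.5 = -0.2500
R = −Δy/(cos θ' − cos θ) = 8.0000
v = R·ω = 8.0000·-0.2500 = -2.0000

v = -2.0000, ω = -0.2500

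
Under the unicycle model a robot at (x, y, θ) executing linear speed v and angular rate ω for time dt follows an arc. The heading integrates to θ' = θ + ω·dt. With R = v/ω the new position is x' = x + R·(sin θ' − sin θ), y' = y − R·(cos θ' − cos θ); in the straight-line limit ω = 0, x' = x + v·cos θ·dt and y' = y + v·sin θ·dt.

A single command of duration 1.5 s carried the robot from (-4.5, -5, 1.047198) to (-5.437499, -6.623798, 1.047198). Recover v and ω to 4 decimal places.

Δθ = 1.047198 − 1.047198 = 0.000000
ω = Δθ/dt = 0.000000/1.5 = 0.0000
ω = 0 → v = (Δx·cos θ + Δy·sin θ)/dt = -1.2500

v = -1.2500, ω = 0.0000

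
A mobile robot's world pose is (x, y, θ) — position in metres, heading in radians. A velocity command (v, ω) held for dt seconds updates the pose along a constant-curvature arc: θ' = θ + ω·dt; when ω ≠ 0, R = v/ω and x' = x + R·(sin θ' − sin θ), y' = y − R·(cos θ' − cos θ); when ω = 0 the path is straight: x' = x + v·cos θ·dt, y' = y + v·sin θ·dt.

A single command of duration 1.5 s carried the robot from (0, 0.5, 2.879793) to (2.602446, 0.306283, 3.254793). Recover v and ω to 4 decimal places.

Δθ = 3.254793 − 2.879793 = 0.375000
ω = Δθ/dt = 0.375000/1.5 = 0.2500
R = Δx/(sin θ' − sin θ) = -7.0000
v = R·ω = -7.0000·0.2500 = -1.7500

v = -1.7500, ω = 0.2500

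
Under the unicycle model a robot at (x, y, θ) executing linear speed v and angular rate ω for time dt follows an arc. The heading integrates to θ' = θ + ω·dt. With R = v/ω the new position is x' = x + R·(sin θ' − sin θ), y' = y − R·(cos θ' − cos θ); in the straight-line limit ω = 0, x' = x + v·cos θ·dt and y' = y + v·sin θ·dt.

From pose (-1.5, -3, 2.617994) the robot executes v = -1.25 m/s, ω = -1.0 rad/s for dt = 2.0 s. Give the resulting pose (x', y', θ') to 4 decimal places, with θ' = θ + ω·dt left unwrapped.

θ' = 2.6180 + -1.0·2.0 = 0.6180
R = v/ω = -1.25/-1.0 = 1.2500
x' = -1.5 + 1.2500·(sin 0.6180 − sin 2.6180) = -1.4007
y' = -3 − 1.2500·(cos 0.6180 − cos 2.6180) = -5.1013

(-1.4007, -5.1013, 0.6180)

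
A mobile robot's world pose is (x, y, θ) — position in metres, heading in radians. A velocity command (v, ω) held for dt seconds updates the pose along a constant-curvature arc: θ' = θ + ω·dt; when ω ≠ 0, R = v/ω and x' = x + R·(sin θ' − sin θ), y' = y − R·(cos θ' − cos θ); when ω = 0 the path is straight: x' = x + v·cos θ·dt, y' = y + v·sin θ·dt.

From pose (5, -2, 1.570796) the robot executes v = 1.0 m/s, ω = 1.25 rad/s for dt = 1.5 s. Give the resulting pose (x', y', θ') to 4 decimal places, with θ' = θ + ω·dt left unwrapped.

θ' = 1.5708 + 1.25·1.5 = 3.4458
R = v/ω = 1.0/1.25 = 0.8000
x' = 5 + 0.8000·(sin 3.4458 − sin 1.5708) = 3.9604
y' = -2 − 0.8000·(cos 3.4458 − cos 1.5708) = -1.2367

(3.9604, -1.2367, 3.4458)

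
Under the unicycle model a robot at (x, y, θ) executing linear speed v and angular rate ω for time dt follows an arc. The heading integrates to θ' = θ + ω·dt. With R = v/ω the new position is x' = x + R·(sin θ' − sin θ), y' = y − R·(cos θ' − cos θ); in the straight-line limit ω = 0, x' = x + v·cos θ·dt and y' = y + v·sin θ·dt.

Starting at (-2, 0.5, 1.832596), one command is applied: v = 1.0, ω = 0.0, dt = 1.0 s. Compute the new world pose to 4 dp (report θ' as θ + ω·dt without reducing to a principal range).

θ' = 1.8326 + 0.0·1.0 = 1.8326
ω = 0 → straight: x' = -2 + 1.0·cos(1.8326)·1.0 = -2.2588
y' = 0.5 + 1.0·sin(1.8326)·1.0 = 1.4659

(-2.2588, 1.4659, 1.8326)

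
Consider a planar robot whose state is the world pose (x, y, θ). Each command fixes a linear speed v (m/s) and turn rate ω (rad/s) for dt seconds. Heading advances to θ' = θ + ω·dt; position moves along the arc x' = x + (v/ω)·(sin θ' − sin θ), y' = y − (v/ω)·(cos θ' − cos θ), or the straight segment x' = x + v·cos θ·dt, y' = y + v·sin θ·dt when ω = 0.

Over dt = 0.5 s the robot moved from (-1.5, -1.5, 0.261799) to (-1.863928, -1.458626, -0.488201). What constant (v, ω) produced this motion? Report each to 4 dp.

Δθ = -0.488201 − 0.261799 = -0.750000
ω = Δθ/dt = -0.750000/0.5 = -1.5000
R = Δx/(sin θ' − sin θ) = 0.5000
v = R·ω = 0.5000·-1.5000 = -0.7500

v = -0.7500, ω = -1.5000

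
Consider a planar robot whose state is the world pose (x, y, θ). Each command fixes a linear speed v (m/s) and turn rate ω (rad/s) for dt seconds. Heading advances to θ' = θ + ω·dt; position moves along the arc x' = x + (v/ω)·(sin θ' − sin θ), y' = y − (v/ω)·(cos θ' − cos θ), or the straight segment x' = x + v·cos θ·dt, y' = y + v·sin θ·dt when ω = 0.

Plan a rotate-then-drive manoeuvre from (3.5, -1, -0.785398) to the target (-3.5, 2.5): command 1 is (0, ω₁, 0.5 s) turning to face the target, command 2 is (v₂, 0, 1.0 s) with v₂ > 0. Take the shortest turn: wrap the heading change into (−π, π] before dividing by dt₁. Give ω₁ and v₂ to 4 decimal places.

ω₁ = -5.6397, v₂ = 7.8262

heading to target = atan2(2.5−-1, -3.5−3.5) = 2.6779
Δθ = wrap(2.6779 − -0.7854) = -2.8198; ω₁ = Δθ/dt₁ = -5.6397
distance = √((-3.5−3.5)² + (2.5−-1)²) = 7.8262; v₂ = distance/dt₂ = 7.8262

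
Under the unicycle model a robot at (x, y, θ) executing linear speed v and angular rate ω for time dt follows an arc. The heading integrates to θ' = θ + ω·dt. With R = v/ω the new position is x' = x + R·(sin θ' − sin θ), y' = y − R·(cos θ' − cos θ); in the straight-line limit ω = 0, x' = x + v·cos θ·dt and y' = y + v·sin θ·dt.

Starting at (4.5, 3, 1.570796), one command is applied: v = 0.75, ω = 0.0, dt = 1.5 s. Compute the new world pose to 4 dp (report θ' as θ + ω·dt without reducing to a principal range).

θ' = 1.5708 + 0.0·1.5 = 1.5708
ω = 0 → straight: x' = 4.5 + 0.75·cos(1.5708)·1.5 = 4.5000
y' = 3 + 0.75·sin(1.5708)·1.5 = 4.1250

(4.5000, 4.1250, 1.5708)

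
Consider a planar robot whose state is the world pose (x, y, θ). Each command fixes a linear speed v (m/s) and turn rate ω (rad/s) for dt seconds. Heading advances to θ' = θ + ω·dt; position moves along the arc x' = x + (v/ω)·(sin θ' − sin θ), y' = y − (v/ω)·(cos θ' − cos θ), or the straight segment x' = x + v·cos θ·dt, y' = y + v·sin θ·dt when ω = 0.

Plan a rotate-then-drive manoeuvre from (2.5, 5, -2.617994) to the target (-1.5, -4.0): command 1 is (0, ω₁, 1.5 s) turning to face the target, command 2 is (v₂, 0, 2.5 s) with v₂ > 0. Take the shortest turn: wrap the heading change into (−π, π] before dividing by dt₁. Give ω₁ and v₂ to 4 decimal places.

heading to target = atan2(-4−5, -1.5−2.5) = -1.9890
Δθ = wrap(-1.9890 − -2.6180) = 0.6290; ω₁ = Δθ/dt₁ = 0.4193
distance = √((-1.5−2.5)² + (-4−5)²) = 9.8489; v₂ = distance/dt₂ = 3.9395

ω₁ = 0.4193, v₂ = 3.9395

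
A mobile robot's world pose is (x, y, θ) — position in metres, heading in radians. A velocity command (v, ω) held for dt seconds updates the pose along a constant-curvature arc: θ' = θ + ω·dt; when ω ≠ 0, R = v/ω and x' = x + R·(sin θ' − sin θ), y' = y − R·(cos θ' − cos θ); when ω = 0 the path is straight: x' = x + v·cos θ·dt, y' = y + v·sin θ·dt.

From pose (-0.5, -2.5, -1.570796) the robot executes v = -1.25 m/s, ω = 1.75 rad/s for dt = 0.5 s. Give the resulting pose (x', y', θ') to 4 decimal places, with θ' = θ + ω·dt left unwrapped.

(-0.7564, -1.9518, -0.6958)

θ' = -1.5708 + 1.75·0.5 = -0.6958
R = v/ω = -1.25/1.75 = -0.7143
x' = -0.5 + -0.7143·(sin -0.6958 − sin -1.5708) = -0.7564
y' = -2.5 − -0.7143·(cos -0.6958 − cos -1.5708) = -1.9518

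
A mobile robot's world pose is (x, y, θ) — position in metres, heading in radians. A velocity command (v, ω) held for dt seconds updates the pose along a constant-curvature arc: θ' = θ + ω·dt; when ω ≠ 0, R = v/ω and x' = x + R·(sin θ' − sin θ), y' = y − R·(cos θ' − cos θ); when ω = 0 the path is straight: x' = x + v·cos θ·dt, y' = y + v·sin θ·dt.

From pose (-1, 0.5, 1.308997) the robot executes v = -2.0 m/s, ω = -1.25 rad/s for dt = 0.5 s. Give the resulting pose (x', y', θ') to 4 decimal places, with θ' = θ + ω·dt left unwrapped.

θ' = 1.3090 + -1.25·0.5 = 0.6840
R = v/ω = -2.0/-1.25 = 1.6000
x' = -1 + 1.6000·(sin 0.6840 − sin 1.3090) = -1.5344
y' = 0.5 − 1.6000·(cos 0.6840 − cos 1.3090) = -0.3260

(-1.5344, -0.3260, 0.6840)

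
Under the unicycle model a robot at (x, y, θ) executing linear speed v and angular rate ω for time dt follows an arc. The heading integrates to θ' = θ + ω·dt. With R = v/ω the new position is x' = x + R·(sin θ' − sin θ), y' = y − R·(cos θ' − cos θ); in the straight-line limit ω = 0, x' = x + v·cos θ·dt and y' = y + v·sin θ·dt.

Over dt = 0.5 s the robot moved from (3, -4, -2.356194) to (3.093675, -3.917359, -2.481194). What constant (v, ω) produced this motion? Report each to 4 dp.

v = -0.2500, ω = -0.2500

Δθ = -2.481194 − -2.356194 = -0.125000
ω = Δθ/dt = -0.125000/0.5 = -0.2500
R = Δx/(sin θ' − sin θ) = 1.0000
v = R·ω = 1.0000·-0.2500 = -0.2500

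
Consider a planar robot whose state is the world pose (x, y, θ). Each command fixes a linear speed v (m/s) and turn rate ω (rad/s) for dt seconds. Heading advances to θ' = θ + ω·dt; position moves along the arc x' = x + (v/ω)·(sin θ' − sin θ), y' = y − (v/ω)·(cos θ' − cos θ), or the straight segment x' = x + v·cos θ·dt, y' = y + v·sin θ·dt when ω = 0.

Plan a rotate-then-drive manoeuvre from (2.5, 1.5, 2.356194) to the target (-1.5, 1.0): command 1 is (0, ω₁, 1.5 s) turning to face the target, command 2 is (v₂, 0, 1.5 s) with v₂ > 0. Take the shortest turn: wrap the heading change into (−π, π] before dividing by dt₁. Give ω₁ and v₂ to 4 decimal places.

ω₁ = 0.6065, v₂ = 2.6874

heading to target = atan2(1−1.5, -1.5−2.5) = -3.0172
Δθ = wrap(-3.0172 − 2.3562) = 0.9098; ω₁ = Δθ/dt₁ = 0.6065
distance = √((-1.5−2.5)² + (1−1.5)²) = 4.0311; v₂ = distance/dt₂ = 2.6874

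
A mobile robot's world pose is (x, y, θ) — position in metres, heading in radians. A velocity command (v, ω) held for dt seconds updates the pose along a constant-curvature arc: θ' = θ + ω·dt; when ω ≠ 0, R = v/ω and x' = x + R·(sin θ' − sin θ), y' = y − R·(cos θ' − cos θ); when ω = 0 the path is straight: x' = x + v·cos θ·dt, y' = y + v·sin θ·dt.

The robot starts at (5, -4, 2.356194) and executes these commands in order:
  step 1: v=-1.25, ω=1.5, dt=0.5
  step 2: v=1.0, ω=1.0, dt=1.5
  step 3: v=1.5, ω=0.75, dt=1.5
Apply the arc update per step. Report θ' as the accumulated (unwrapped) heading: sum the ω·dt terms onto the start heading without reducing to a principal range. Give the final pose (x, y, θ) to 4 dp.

step 1: θ'=3.1062 (R=-0.8333) → pose (5.5598, -4.2436, 3.1062)
step 2: θ'=4.6062 (R=1.0000) → pose (4.5300, -5.1369, 4.6062)
step 3: θ'=5.7312 (R=2.0000) → pose (5.4700, -7.0519, 5.7312)

(5.4700, -7.0519, 5.7312)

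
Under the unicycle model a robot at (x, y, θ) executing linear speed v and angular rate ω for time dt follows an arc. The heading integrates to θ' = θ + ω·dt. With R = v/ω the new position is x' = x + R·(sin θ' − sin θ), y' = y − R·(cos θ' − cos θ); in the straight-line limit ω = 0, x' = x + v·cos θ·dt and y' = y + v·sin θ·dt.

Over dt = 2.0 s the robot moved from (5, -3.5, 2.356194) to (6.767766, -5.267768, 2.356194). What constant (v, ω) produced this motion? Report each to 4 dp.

v = -1.2500, ω = 0.0000

Δθ = 2.356194 − 2.356194 = 0.000000
ω = Δθ/dt = 0.000000/2.0 = 0.0000
ω = 0 → v = (Δx·cos θ + Δy·sin θ)/dt = -1.2500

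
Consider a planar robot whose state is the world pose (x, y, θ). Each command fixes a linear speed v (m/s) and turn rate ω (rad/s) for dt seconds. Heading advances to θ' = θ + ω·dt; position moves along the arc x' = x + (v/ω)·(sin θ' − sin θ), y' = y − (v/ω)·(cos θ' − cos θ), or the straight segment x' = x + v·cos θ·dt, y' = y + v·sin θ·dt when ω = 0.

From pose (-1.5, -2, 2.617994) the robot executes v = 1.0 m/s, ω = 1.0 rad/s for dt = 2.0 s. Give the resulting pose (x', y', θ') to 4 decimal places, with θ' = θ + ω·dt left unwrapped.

(-2.9955, -2.7718, 4.6180)

θ' = 2.6180 + 1.0·2.0 = 4.6180
R = v/ω = 1.0/1.0 = 1.0000
x' = -1.5 + 1.0000·(sin 4.6180 − sin 2.6180) = -2.9955
y' = -2 − 1.0000·(cos 4.6180 − cos 2.6180) = -2.7718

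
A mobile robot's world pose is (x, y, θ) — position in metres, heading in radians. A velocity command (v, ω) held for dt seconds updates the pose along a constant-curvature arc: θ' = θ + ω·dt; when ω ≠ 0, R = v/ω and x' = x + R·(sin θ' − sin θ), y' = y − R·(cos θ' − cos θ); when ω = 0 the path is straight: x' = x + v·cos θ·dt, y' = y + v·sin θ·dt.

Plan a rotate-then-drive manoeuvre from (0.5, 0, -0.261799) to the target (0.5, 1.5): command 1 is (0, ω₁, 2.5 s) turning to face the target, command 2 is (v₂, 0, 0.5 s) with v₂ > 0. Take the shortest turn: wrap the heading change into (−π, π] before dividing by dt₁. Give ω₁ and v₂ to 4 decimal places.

ω₁ = 0.7330, v₂ = 3.0000

heading to target = atan2(1.5−0, 0.5−0.5) = 1.5708
Δθ = wrap(1.5708 − -0.2618) = 1.8326; ω₁ = Δθ/dt₁ = 0.7330
distance = √((0.5−0.5)² + (1.5−0)²) = 1.5000; v₂ = distance/dt₂ = 3.0000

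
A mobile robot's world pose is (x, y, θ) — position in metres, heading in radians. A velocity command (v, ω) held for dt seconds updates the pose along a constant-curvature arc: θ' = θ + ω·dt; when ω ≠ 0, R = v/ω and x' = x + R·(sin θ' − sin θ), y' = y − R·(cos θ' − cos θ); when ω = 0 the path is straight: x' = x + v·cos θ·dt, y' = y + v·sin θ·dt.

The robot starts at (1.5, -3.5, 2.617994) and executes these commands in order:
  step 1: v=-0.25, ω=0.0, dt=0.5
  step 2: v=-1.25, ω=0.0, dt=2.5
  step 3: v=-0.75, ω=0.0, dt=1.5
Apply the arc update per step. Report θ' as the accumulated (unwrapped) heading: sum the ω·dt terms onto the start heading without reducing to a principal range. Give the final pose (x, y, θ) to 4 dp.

(5.2889, -5.6875, 2.6180)

step 1: θ'=2.6180 (straight) → pose (1.6083, -3.5625, 2.6180)
step 2: θ'=2.6180 (straight) → pose (4.3146, -5.1250, 2.6180)
step 3: θ'=2.6180 (straight) → pose (5.2889, -5.6875, 2.6180)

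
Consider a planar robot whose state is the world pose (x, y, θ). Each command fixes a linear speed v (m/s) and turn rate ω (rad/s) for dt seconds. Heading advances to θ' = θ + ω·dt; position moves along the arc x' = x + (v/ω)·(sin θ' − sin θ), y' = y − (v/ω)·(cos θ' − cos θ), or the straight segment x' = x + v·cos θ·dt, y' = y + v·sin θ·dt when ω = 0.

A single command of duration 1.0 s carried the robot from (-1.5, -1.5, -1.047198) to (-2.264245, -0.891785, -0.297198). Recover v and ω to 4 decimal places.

v = -1.0000, ω = 0.7500

Δθ = -0.297198 − -1.047198 = 0.750000
ω = Δθ/dt = 0.750000/1.0 = 0.7500
R = Δx/(sin θ' − sin θ) = -1.3333
v = R·ω = -1.3333·0.7500 = -1.0000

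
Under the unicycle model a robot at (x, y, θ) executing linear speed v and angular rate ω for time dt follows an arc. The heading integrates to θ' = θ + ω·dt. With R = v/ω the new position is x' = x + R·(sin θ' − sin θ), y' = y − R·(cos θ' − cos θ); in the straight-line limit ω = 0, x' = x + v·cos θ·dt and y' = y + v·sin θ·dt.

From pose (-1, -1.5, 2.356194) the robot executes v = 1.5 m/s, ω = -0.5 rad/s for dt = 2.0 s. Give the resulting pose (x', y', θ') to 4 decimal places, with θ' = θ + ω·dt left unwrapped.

θ' = 2.3562 + -0.5·2.0 = 1.3562
R = v/ω = 1.5/-0.5 = -3.0000
x' = -1 + -3.0000·(sin 1.3562 − sin 2.3562) = -1.8099
y' = -1.5 − -3.0000·(cos 1.3562 − cos 2.3562) = 1.2602

(-1.8099, 1.2602, 1.3562)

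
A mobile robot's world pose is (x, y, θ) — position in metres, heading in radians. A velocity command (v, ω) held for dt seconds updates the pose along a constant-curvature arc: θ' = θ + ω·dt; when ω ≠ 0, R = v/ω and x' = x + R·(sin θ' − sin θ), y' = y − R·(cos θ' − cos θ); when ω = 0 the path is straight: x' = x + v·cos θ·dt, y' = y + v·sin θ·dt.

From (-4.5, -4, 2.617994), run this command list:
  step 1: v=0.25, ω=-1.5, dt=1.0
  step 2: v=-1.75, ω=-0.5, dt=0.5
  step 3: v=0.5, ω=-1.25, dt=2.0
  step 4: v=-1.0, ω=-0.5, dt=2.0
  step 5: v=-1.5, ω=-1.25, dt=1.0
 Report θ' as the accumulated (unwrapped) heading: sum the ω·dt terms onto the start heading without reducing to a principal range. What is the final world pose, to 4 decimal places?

step 1: θ'=1.1180 (R=-0.1667) → pose (-4.5665, -3.7827, 1.1180)
step 2: θ'=0.8680 (R=3.5000) → pose (-5.0432, -4.5138, 0.8680)
step 3: θ'=-1.6320 (R=-0.4000) → pose (-4.3387, -4.7968, -1.6320)
step 4: θ'=-2.6320 (R=2.0000) → pose (-3.3181, -3.1733, -2.6320)
step 5: θ'=-3.8820 (R=1.2000) → pose (-1.9232, -3.3350, -3.8820)

(-1.9232, -3.3350, -3.8820)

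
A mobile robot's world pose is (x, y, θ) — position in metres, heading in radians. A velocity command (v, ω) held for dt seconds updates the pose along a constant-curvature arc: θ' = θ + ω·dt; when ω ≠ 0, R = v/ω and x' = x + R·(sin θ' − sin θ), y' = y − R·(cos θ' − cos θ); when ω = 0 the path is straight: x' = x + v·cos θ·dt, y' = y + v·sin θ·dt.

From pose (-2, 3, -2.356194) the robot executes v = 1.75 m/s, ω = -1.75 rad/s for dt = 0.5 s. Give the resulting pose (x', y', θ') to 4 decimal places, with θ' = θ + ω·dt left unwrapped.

θ' = -2.3562 + -1.75·0.5 = -3.2312
R = v/ω = 1.75/-1.75 = -1.0000
x' = -2 + -1.0000·(sin -3.2312 − sin -2.3562) = -2.7966
y' = 3 − -1.0000·(cos -3.2312 − cos -2.3562) = 2.7111

(-2.7966, 2.7111, -3.2312)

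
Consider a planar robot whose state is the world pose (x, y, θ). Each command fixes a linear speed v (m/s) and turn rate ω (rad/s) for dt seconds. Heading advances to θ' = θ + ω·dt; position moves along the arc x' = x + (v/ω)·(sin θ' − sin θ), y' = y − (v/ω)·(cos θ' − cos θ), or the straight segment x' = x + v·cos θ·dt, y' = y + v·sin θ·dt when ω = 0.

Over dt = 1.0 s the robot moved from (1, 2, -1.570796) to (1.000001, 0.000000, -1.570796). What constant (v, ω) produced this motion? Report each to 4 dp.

v = 2.0000, ω = 0.0000

Δθ = -1.570796 − -1.570796 = 0.000000
ω = Δθ/dt = 0.000000/1.0 = 0.0000
ω = 0 → v = (Δx·cos θ + Δy·sin θ)/dt = 2.0000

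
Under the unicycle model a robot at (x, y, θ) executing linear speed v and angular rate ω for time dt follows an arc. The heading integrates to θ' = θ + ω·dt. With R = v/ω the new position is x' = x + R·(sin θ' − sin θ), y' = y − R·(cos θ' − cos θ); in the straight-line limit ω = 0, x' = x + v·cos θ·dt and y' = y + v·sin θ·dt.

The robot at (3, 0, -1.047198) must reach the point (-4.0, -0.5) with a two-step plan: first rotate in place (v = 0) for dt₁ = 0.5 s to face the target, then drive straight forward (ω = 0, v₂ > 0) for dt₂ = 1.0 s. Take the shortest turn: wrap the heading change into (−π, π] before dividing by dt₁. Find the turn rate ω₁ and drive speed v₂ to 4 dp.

heading to target = atan2(-0.5−0, -4−3) = -3.0703
Δθ = wrap(-3.0703 − -1.0472) = -2.0231; ω₁ = Δθ/dt₁ = -4.0462
distance = √((-4−3)² + (-0.5−0)²) = 7.0178; v₂ = distance/dt₂ = 7.0178

ω₁ = -4.0462, v₂ = 7.0178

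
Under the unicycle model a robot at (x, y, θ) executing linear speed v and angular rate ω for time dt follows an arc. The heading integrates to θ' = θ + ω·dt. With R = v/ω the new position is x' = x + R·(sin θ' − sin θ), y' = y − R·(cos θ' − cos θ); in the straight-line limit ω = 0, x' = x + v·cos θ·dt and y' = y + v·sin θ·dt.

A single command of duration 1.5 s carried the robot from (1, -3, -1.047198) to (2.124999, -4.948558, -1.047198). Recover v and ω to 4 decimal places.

Δθ = -1.047198 − -1.047198 = 0.000000
ω = Δθ/dt = 0.000000/1.5 = 0.0000
ω = 0 → v = (Δx·cos θ + Δy·sin θ)/dt = 1.5000

v = 1.5000, ω = 0.0000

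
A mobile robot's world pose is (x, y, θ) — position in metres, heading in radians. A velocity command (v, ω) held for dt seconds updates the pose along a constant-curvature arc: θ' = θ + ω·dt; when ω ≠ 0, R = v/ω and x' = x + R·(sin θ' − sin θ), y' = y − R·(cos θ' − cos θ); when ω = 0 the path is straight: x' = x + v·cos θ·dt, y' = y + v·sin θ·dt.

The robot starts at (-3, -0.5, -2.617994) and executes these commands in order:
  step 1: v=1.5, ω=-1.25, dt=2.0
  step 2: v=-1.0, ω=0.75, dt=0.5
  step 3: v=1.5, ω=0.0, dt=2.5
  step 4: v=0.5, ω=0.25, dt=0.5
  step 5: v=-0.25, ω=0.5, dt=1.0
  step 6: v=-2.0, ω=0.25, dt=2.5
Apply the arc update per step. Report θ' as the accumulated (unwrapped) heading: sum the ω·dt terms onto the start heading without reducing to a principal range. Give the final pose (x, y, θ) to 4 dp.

(-0.7457, 1.2614, -3.4930)

step 1: θ'=-5.1180 (R=-1.2000) → pose (-4.7026, 1.0127, -5.1180)
step 2: θ'=-4.7430 (R=-1.3333) → pose (-4.8102, 0.5274, -4.7430)
step 3: θ'=-4.7430 (straight) → pose (-4.6954, 4.2757, -4.7430)
step 4: θ'=-4.6180 (R=2.0000) → pose (-4.7034, 4.5254, -4.6180)
step 5: θ'=-4.1180 (R=-0.5000) → pose (-4.6199, 4.2925, -4.1180)
step 6: θ'=-3.4930 (R=-8.0000) → pose (-0.7457, 1.2614, -3.4930)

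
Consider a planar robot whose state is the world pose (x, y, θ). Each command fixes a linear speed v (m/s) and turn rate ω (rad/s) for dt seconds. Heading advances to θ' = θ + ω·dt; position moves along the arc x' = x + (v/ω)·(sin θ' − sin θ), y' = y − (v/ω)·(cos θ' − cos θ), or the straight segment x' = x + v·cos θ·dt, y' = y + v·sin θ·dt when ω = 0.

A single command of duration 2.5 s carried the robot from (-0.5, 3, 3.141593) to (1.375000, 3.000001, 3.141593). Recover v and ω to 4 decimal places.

v = -0.7500, ω = 0.0000

Δθ = 3.141593 − 3.141593 = 0.000000
ω = Δθ/dt = 0.000000/2.5 = 0.0000
ω = 0 → v = (Δx·cos θ + Δy·sin θ)/dt = -0.7500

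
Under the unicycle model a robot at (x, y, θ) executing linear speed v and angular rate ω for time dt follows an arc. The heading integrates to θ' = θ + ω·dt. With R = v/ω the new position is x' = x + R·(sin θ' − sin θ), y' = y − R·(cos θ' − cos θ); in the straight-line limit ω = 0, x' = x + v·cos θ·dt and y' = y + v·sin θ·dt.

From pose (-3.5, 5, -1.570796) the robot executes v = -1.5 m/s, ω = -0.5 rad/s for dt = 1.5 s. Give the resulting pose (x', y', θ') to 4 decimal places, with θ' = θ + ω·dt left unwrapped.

θ' = -1.5708 + -0.5·1.5 = -2.3208
R = v/ω = -1.5/-0.5 = 3.0000
x' = -3.5 + 3.0000·(sin -2.3208 − sin -1.5708) = -2.6951
y' = 5 − 3.0000·(cos -2.3208 − cos -1.5708) = 7.0449

(-2.6951, 7.0449, -2.3208)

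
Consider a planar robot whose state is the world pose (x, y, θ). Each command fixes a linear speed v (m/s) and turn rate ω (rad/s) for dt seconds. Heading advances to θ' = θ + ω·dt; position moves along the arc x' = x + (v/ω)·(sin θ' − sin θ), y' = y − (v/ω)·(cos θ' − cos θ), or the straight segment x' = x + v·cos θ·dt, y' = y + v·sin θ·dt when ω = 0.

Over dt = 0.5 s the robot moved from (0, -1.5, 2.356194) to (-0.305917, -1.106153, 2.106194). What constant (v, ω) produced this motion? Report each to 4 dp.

v = 1.0000, ω = -0.5000

Δθ = 2.106194 − 2.356194 = -0.250000
ω = Δθ/dt = -0.250000/0.5 = -0.5000
R = −Δy/(cos θ' − cos θ) = -2.0000
v = R·ω = -2.0000·-0.5000 = 1.0000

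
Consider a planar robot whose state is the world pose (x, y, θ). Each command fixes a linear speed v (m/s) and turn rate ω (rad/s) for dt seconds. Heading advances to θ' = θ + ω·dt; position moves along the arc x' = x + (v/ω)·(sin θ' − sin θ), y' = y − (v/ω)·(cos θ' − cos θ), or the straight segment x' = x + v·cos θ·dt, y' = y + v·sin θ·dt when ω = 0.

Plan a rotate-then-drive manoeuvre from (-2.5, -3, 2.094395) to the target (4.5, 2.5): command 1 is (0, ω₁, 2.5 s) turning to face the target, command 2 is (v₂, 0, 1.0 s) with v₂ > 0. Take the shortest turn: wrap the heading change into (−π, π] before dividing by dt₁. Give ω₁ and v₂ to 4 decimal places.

heading to target = atan2(2.5−-3, 4.5−-2.5) = 0.6660
Δθ = wrap(0.6660 − 2.0944) = -1.4284; ω₁ = Δθ/dt₁ = -0.5714
distance = √((4.5−-2.5)² + (2.5−-3)²) = 8.9022; v₂ = distance/dt₂ = 8.9022

ω₁ = -0.5714, v₂ = 8.9022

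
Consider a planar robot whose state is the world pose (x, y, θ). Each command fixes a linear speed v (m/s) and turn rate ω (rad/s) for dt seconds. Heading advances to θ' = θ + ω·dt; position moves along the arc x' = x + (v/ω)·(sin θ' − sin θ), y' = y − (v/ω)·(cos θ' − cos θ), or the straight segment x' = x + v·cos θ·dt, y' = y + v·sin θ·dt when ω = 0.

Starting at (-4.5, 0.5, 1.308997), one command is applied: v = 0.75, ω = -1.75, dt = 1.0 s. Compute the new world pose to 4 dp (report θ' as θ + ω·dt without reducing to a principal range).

(-3.9031, 0.7766, -0.4410)

θ' = 1.3090 + -1.75·1.0 = -0.4410
R = v/ω = 0.75/-1.75 = -0.4286
x' = -4.5 + -0.4286·(sin -0.4410 − sin 1.3090) = -3.9031
y' = 0.5 − -0.4286·(cos -0.4410 − cos 1.3090) = 0.7766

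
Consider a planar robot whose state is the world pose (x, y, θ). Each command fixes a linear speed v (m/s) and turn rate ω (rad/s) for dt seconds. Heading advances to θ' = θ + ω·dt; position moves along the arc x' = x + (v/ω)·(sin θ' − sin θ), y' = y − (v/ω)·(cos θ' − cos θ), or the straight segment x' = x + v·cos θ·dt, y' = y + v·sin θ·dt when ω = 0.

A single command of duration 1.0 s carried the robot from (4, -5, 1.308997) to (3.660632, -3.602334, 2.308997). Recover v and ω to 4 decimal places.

v = 1.5000, ω = 1.0000

Δθ = 2.308997 − 1.308997 = 1.000000
ω = Δθ/dt = 1.000000/1.0 = 1.0000
R = −Δy/(cos θ' − cos θ) = 1.5000
v = R·ω = 1.5000·1.0000 = 1.5000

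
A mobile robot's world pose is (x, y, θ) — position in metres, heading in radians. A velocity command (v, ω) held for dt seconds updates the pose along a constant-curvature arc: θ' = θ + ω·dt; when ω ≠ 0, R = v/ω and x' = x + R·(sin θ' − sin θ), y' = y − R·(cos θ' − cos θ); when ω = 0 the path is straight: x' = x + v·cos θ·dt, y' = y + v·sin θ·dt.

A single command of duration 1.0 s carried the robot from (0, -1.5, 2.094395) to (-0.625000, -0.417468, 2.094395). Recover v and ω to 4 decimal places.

Δθ = 2.094395 − 2.094395 = 0.000000
ω = Δθ/dt = 0.000000/1.0 = 0.0000
ω = 0 → v = (Δx·cos θ + Δy·sin θ)/dt = 1.2500

v = 1.2500, ω = 0.0000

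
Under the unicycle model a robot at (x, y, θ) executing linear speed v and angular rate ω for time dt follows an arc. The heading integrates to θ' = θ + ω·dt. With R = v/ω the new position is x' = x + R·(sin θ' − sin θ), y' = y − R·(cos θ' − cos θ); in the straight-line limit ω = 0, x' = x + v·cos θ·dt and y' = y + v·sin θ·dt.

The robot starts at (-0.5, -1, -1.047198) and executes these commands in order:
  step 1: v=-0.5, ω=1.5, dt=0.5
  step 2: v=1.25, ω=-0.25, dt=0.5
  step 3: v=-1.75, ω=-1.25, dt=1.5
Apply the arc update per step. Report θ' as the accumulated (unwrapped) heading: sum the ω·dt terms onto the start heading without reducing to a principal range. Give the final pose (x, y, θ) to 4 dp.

step 1: θ'=-0.2972 (R=-0.3333) → pose (-0.6911, -0.8479, -0.2972)
step 2: θ'=-0.4222 (R=-5.0000) → pose (-0.1064, -1.0678, -0.4222)
step 3: θ'=-2.2972 (R=1.4000) → pose (-0.5794, 1.1391, -2.2972)

(-0.5794, 1.1391, -2.2972)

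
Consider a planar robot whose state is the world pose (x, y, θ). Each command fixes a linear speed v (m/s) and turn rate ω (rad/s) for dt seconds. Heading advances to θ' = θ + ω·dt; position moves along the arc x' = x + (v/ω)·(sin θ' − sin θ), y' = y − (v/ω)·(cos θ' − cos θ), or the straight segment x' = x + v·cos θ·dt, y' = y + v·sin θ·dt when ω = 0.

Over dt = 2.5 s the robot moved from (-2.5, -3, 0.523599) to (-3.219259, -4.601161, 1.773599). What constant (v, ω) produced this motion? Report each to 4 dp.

Δθ = 1.773599 − 0.523599 = 1.250000
ω = Δθ/dt = 1.250000/2.5 = 0.5000
R = −Δy/(cos θ' − cos θ) = -1.5000
v = R·ω = -1.5000·0.5000 = -0.7500

v = -0.7500, ω = 0.5000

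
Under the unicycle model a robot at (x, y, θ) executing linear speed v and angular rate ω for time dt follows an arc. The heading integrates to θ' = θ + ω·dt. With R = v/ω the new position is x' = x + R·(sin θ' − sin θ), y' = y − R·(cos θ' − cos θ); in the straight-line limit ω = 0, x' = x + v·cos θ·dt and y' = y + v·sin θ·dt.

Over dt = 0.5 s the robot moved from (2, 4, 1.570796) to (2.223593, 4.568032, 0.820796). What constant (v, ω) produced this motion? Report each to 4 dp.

Δθ = 0.820796 − 1.570796 = -0.750000
ω = Δθ/dt = -0.750000/0.5 = -1.5000
R = −Δy/(cos θ' − cos θ) = -0.8333
v = R·ω = -0.8333·-1.5000 = 1.2500

v = 1.2500, ω = -1.5000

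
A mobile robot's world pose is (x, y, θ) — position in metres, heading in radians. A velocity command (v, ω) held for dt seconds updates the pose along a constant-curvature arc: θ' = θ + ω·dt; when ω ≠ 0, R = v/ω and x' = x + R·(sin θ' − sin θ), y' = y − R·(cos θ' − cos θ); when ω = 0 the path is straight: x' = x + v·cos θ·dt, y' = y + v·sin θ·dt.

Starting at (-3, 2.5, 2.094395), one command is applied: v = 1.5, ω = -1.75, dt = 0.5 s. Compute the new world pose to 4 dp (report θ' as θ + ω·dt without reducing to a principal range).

θ' = 2.0944 + -1.75·0.5 = 1.2194
R = v/ω = 1.5/-1.75 = -0.8571
x' = -3 + -0.8571·(sin 1.2194 − sin 2.0944) = -3.0625
y' = 2.5 − -0.8571·(cos 1.2194 − cos 2.0944) = 3.2236

(-3.0625, 3.2236, 1.2194)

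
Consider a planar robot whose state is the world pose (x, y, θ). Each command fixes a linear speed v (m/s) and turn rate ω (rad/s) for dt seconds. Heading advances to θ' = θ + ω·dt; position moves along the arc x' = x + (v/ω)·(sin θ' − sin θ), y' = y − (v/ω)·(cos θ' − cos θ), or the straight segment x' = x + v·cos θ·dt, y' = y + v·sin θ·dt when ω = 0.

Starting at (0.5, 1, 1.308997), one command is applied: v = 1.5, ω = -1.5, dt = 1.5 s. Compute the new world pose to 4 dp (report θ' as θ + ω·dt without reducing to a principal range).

θ' = 1.3090 + -1.5·1.5 = -0.9410
R = v/ω = 1.5/-1.5 = -1.0000
x' = 0.5 + -1.0000·(sin -0.9410 − sin 1.3090) = 2.2741
y' = 1 − -1.0000·(cos -0.9410 − cos 1.3090) = 1.3302

(2.2741, 1.3302, -0.9410)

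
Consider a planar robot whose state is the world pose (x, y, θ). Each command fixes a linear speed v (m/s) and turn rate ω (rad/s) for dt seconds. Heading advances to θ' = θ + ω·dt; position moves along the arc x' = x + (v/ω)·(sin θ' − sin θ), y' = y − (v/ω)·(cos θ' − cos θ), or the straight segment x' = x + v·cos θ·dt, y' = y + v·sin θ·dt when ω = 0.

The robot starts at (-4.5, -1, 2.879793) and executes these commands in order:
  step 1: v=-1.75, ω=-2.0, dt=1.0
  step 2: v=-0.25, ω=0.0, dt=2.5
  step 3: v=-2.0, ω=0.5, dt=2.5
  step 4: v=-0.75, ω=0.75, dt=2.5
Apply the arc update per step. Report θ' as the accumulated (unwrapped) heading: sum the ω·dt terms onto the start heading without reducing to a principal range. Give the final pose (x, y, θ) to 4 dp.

step 1: θ'=0.8798 (R=0.8750) → pose (-4.0522, -2.4028, 0.8798)
step 2: θ'=0.8798 (straight) → pose (-4.4505, -2.8845, 0.8798)
step 3: θ'=2.1298 (R=-4.0000) → pose (-4.7592, -7.5550, 2.1298)
step 4: θ'=4.0048 (R=-1.0000) → pose (-3.1515, -7.6747, 4.0048)

(-3.1515, -7.6747, 4.0048)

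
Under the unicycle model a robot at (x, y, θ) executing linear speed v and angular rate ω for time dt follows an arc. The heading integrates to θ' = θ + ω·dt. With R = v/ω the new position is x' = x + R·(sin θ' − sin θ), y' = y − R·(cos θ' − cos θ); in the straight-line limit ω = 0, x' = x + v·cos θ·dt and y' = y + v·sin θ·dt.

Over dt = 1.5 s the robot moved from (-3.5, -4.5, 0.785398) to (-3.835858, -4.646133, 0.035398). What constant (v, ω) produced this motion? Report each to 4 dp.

Δθ = 0.035398 − 0.785398 = -0.750000
ω = Δθ/dt = -0.750000/1.5 = -0.5000
R = Δx/(sin θ' − sin θ) = 0.5000
v = R·ω = 0.5000·-0.5000 = -0.2500

v = -0.2500, ω = -0.5000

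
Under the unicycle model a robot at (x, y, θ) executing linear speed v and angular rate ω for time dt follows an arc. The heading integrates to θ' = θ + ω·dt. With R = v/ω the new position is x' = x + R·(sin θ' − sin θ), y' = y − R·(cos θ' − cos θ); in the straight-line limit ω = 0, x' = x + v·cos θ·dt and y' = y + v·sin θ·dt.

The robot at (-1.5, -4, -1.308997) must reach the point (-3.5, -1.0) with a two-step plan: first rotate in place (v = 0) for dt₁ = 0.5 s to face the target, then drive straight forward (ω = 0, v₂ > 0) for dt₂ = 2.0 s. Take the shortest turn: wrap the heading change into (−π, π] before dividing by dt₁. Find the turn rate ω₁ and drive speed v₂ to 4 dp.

heading to target = atan2(-1−-4, -3.5−-1.5) = 2.1588
Δθ = wrap(2.1588 − -1.3090) = -2.8154; ω₁ = Δθ/dt₁ = -5.6308
distance = √((-3.5−-1.5)² + (-1−-4)²) = 3.6056; v₂ = distance/dt₂ = 1.8028

ω₁ = -5.6308, v₂ = 1.8028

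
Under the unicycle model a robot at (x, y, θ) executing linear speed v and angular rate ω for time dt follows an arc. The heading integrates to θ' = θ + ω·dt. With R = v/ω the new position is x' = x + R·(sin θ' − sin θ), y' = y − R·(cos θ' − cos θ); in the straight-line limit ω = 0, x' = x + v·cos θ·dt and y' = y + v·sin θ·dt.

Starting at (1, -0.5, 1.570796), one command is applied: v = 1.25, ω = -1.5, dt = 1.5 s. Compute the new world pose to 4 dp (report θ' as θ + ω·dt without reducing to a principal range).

θ' = 1.5708 + -1.5·1.5 = -0.6792
R = v/ω = 1.25/-1.5 = -0.8333
x' = 1 + -0.8333·(sin -0.6792 − sin 1.5708) = 2.3568
y' = -0.5 − -0.8333·(cos -0.6792 − cos 1.5708) = 0.1484

(2.3568, 0.1484, -0.6792)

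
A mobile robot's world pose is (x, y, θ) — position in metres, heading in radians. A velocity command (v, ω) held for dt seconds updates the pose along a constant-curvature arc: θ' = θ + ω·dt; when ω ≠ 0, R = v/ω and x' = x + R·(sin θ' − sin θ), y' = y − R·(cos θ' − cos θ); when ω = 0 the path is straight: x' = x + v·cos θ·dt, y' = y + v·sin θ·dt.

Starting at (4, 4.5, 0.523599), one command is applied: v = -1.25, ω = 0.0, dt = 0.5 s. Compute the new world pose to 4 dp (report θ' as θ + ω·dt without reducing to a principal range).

(3.4587, 4.1875, 0.5236)

θ' = 0.5236 + 0.0·0.5 = 0.5236
ω = 0 → straight: x' = 4 + -1.25·cos(0.5236)·0.5 = 3.4587
y' = 4.5 + -1.25·sin(0.5236)·0.5 = 4.1875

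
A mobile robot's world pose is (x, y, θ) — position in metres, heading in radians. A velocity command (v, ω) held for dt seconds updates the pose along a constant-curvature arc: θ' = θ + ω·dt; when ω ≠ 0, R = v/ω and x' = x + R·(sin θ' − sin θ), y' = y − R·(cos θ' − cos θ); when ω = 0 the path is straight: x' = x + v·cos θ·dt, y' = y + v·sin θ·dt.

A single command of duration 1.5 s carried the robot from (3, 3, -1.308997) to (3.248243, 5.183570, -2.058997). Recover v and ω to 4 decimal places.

v = -1.5000, ω = -0.5000

Δθ = -2.058997 − -1.308997 = -0.750000
ω = Δθ/dt = -0.750000/1.5 = -0.5000
R = −Δy/(cos θ' − cos θ) = 3.0000
v = R·ω = 3.0000·-0.5000 = -1.5000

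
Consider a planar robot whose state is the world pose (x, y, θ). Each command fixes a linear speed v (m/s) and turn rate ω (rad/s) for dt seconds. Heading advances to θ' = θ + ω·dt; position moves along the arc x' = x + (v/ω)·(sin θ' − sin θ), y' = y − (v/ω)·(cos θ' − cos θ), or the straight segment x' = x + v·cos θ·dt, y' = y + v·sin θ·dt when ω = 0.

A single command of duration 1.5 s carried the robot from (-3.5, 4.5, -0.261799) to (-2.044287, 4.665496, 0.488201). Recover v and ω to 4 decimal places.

Δθ = 0.488201 − -0.261799 = 0.750000
ω = Δθ/dt = 0.750000/1.5 = 0.5000
R = Δx/(sin θ' − sin θ) = 2.0000
v = R·ω = 2.0000·0.5000 = 1.0000

v = 1.0000, ω = 0.5000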